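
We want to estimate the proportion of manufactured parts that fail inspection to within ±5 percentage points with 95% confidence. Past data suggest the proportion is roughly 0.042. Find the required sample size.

62

For a proportion with margin E = 0.05 at 95% confidence, z = 1.960.
n = p̂(1−p̂)(z/E)² = 0.042 × 0.958 × (1.960/0.05)² = 61.83
Round up: n = 62.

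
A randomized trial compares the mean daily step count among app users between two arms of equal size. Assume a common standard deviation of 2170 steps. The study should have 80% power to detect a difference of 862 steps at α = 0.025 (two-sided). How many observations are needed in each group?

121 per group

For two equal groups, n per group = 2·((z_{α/2} + z_β)·σ/δ)².
z_{α/2} = 2.241; z_β = 0.842 (power 80%).
n = 2 × (3.083 × 2170 / 862)² = 2 × 60.24 = 120.48
Round up: n = 121 per group.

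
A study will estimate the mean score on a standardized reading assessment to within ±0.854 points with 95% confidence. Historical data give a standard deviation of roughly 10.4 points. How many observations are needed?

n = 570

For a mean, the margin of error is E = z·σ/√n, so n = (zσ/E)².
At 95% confidence, z = 1.960.
n = (1.960 × 10.4 / 0.854)² = 569.72
Round up: n = 570.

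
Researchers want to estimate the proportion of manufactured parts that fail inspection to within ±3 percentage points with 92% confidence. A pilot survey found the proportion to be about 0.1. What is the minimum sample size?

For a proportion with margin E = 0.03 at 92% confidence, z = 1.751.
n = p̂(1−p̂)(z/E)² = 0.1 × 0.9 × (1.751/0.03)² = 306.60
Round up: n = 307.

307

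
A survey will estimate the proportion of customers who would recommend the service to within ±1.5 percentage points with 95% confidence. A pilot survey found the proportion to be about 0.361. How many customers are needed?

For a proportion with margin E = 0.015 at 95% confidence, z = 1.960.
n = p̂(1−p̂)(z/E)² = 0.361 × 0.639 × (1.960/0.015)² = 3938.56
Round up: n = 3939.

3939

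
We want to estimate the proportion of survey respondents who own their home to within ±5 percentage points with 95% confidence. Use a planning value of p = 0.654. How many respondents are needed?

348

For a proportion with margin E = 0.05 at 95% confidence, z = 1.960.
n = p̂(1−p̂)(z/E)² = 0.654 × 0.346 × (1.960/0.05)² = 347.72
Round up: n = 348.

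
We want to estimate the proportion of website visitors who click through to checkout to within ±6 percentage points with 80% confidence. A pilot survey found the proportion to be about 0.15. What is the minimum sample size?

59

For a proportion with margin E = 0.06 at 80% confidence, z = 1.282.
n = p̂(1−p̂)(z/E)² = 0.15 × 0.85 × (1.282/0.06)² = 58.21
Round up: n = 59.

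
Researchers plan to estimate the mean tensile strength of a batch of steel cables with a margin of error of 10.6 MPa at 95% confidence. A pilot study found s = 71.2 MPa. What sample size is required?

174

For a mean, the margin of error is E = z·σ/√n, so n = (zσ/E)².
At 95% confidence, z = 1.960.
n = (1.960 × 71.2 / 10.6)² = 173.32
Round up: n = 174.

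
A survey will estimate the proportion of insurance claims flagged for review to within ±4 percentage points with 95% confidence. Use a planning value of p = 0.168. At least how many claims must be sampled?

336

For a proportion with margin E = 0.04 at 95% confidence, z = 1.960.
n = p̂(1−p̂)(z/E)² = 0.168 × 0.832 × (1.960/0.04)² = 335.60
Round up: n = 336.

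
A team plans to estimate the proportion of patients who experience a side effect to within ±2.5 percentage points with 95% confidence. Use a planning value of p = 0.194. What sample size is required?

962

For a proportion with margin E = 0.025 at 95% confidence, z = 1.960.
n = p̂(1−p̂)(z/E)² = 0.194 × 0.806 × (1.960/0.025)² = 961.10
Round up: n = 962.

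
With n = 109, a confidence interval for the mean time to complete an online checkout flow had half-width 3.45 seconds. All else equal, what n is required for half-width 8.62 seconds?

18

Margin of error scales as 1/√n, so n₂ = n₁·(E₁/E₂)².
n₂ = 109 × (3.45/8.62)² = 109 × 0.1602 = 17.46
Round up: n₂ = 18.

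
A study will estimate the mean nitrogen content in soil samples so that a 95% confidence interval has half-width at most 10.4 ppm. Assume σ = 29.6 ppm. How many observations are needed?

32

For a mean, the margin of error is E = z·σ/√n, so n = (zσ/E)².
At 95% confidence, z = 1.960.
n = (1.960 × 29.6 / 10.4)² = 31.12
Round up: n = 32.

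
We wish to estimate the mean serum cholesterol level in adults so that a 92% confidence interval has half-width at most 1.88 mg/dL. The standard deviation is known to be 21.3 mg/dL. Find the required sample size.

For a mean, the margin of error is E = z·σ/√n, so n = (zσ/E)².
At 92% confidence, z = 1.751.
n = (1.751 × 21.3 / 1.88)² = 393.56
Round up: n = 394.

n = 394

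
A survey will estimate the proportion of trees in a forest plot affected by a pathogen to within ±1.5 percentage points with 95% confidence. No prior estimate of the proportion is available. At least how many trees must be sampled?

For a proportion with margin E = 0.015 at 95% confidence, z = 1.960.
With no prior estimate, use p = 0.5, which maximizes p(1−p) at 0.25.
n = 0.25 × (z/E)² = 0.25 × (1.960/0.015)² = 4268.44
Round up: n = 4269.

4269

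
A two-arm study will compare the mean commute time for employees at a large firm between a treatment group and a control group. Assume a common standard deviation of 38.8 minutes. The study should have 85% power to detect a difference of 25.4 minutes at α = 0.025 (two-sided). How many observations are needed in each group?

51 per group

For two equal groups, n per group = 2·((z_{α/2} + z_β)·σ/δ)².
z_{α/2} = 2.241; z_β = 1.036 (power 85%).
n = 2 × (3.277 × 38.8 / 25.4)² = 2 × 25.06 = 50.12
Round up: n = 51 per group.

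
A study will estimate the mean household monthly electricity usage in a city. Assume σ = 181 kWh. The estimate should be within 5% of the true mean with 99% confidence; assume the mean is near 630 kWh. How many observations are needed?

220

For a mean, the margin of error is E = z·σ/√n, so n = (zσ/E)².
At 99% confidence, z = 2.576.
E = 5% of 630 = 31.5 kWh.
n = (2.576 × 181 / 31.5)² = 219.09
Round up: n = 220.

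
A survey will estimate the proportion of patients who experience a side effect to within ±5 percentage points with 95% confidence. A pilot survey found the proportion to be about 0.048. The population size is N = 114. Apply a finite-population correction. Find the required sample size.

For a proportion with margin E = 0.05 at 95% confidence, z = 1.960.
n = p̂(1−p̂)(z/E)² = 0.048 × 0.952 × (1.960/0.05)² = 70.22 — call this n₀.
Finite-population correction with N = 114: n = n₀ / (1 + (n₀−1)/N) = 70.22 / 1.607 = 43.70
Round up: n = 44.

44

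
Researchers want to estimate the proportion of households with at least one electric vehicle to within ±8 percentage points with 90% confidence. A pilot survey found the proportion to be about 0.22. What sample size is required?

For a proportion with margin E = 0.08 at 90% confidence, z = 1.645.
n = p̂(1−p̂)(z/E)² = 0.22 × 0.78 × (1.645/0.08)² = 72.56
Round up: n = 73.

n = 73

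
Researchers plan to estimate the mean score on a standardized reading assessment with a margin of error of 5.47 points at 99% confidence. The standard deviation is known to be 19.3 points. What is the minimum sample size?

n = 83

For a mean, the margin of error is E = z·σ/√n, so n = (zσ/E)².
At 99% confidence, z = 2.576.
n = (2.576 × 19.3 / 5.47)² = 82.61
Round up: n = 83.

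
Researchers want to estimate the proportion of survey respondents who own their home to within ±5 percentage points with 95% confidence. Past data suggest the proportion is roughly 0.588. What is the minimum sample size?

For a proportion with margin E = 0.05 at 95% confidence, z = 1.960.
n = p̂(1−p̂)(z/E)² = 0.588 × 0.412 × (1.960/0.05)² = 372.26
Round up: n = 373.

373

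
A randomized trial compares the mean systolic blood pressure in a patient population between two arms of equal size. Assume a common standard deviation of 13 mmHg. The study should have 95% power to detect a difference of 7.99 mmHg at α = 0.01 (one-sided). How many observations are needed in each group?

For two equal groups, n per group = 2·((z_α + z_β)·σ/δ)².
z_α = 2.326; z_β = 1.645 (power 95%).
n = 2 × (3.971 × 13 / 7.99)² = 2 × 41.74 = 83.48
Round up: n = 84 per group.

84 per group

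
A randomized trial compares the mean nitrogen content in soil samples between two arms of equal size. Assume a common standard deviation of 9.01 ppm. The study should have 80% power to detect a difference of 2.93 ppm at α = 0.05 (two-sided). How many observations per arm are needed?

149 per group

For two equal groups, n per group = 2·((z_{α/2} + z_β)·σ/δ)².
z_{α/2} = 1.960; z_β = 0.842 (power 80%).
n = 2 × (2.802 × 9.01 / 2.93)² = 2 × 74.24 = 148.48
Round up: n = 149 per group.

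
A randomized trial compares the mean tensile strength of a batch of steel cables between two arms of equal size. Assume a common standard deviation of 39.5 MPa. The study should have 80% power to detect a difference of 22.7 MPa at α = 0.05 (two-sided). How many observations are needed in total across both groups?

For two equal groups, n per group = 2·((z_{α/2} + z_β)·σ/δ)².
z_{α/2} = 1.960; z_β = 0.842 (power 80%).
n = 2 × (2.802 × 39.5 / 22.7)² = 2 × 23.77 = 47.54
Round up: n = 48 per group.
Total across both groups: 2 × 48 = 96.

96 total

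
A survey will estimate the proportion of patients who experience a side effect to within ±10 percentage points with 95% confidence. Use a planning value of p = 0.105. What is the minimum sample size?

37

For a proportion with margin E = 0.1 at 95% confidence, z = 1.960.
n = p̂(1−p̂)(z/E)² = 0.105 × 0.895 × (1.960/0.1)² = 36.10
Round up: n = 37.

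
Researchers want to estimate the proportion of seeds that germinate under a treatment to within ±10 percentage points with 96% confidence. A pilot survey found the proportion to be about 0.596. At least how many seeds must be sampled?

For a proportion with margin E = 0.1 at 96% confidence, z = 2.054.
n = p̂(1−p̂)(z/E)² = 0.596 × 0.404 × (2.054/0.1)² = 101.58
Round up: n = 102.

102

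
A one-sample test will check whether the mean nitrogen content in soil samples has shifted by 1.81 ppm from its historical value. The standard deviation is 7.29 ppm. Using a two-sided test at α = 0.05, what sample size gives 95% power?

For a one-sample z-test, n = ((z_{α/2} + z_β)·σ/δ)².
z_{α/2} = 1.960 (two-sided α = 0.05); z_β = 1.645 (power 95% → β = 0.05).
n = (3.605 × 7.29 / 1.81)² = 210.82
Round up: n = 211.

211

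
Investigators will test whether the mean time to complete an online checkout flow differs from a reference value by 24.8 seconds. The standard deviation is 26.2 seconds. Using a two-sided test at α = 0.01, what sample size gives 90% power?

For a one-sample z-test, n = ((z_{α/2} + z_β)·σ/δ)².
z_{α/2} = 2.576 (two-sided α = 0.01); z_β = 1.282 (power 90% → β = 0.1).
n = (3.858 × 26.2 / 24.8)² = 16.61
Round up: n = 17.

17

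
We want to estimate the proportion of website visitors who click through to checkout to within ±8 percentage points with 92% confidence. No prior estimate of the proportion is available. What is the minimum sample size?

n = 120

For a proportion with margin E = 0.08 at 92% confidence, z = 1.751.
With no prior estimate, use p = 0.5, which maximizes p(1−p) at 0.25.
n = 0.25 × (z/E)² = 0.25 × (1.751/0.08)² = 119.77
Round up: n = 120.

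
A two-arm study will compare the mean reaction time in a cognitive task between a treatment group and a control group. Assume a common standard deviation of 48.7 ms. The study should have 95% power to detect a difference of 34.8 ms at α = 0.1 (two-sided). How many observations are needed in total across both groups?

86 total

For two equal groups, n per group = 2·((z_{α/2} + z_β)·σ/δ)².
z_{α/2} = 1.645; z_β = 1.645 (power 95%).
n = 2 × (3.290 × 48.7 / 34.8)² = 2 × 21.20 = 42.40
Round up: n = 43 per group.
Total across both groups: 2 × 43 = 86.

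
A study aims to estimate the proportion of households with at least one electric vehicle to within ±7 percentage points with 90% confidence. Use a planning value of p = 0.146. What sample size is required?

For a proportion with margin E = 0.07 at 90% confidence, z = 1.645.
n = p̂(1−p̂)(z/E)² = 0.146 × 0.854 × (1.645/0.07)² = 68.86
Round up: n = 69.

n = 69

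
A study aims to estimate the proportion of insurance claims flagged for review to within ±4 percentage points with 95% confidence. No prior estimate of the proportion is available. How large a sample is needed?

For a proportion with margin E = 0.04 at 95% confidence, z = 1.960.
With no prior estimate, use p = 0.5, which maximizes p(1−p) at 0.25.
n = 0.25 × (z/E)² = 0.25 × (1.960/0.04)² = 600.25
Round up: n = 601.

601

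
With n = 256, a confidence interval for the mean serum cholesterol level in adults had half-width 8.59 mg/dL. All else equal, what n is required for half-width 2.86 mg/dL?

2310

Margin of error scales as 1/√n, so n₂ = n₁·(E₁/E₂)².
n₂ = 256 × (8.59/2.86)² = 256 × 9.021 = 2309.38
Round up: n₂ = 2310.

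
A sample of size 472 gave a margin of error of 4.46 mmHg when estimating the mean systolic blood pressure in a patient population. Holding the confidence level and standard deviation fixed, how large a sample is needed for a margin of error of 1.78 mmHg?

2964

Margin of error scales as 1/√n, so n₂ = n₁·(E₁/E₂)².
n₂ = 472 × (4.46/1.78)² = 472 × 6.278 = 2963.22
Round up: n₂ = 2964.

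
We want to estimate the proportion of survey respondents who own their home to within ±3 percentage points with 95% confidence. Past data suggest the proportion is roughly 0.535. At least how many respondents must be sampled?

1062

For a proportion with margin E = 0.03 at 95% confidence, z = 1.960.
n = p̂(1−p̂)(z/E)² = 0.535 × 0.465 × (1.960/0.03)² = 1061.88
Round up: n = 1062.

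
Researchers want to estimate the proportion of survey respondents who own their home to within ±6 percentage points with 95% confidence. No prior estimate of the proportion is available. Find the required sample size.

267

For a proportion with margin E = 0.06 at 95% confidence, z = 1.960.
With no prior estimate, use p = 0.5, which maximizes p(1−p) at 0.25.
n = 0.25 × (z/E)² = 0.25 × (1.960/0.06)² = 266.78
Round up: n = 267.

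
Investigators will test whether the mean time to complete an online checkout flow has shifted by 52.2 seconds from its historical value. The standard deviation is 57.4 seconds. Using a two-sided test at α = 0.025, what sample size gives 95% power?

19

For a one-sample z-test, n = ((z_{α/2} + z_β)·σ/δ)².
z_{α/2} = 2.241 (two-sided α = 0.025); z_β = 1.645 (power 95% → β = 0.05).
n = (3.886 × 57.4 / 52.2)² = 18.26
Round up: n = 19.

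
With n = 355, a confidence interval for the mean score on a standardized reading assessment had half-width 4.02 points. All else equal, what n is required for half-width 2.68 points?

799

Margin of error scales as 1/√n, so n₂ = n₁·(E₁/E₂)².
n₂ = 355 × (4.02/2.68)² = 355 × 2.25 = 798.75
Round up: n₂ = 799.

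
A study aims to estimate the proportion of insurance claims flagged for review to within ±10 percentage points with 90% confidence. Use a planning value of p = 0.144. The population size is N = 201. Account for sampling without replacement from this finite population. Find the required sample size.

29

For a proportion with margin E = 0.1 at 90% confidence, z = 1.645.
n = p̂(1−p̂)(z/E)² = 0.144 × 0.856 × (1.645/0.1)² = 33.36 — call this n₀.
Finite-population correction with N = 201: n = n₀ / (1 + (n₀−1)/N) = 33.36 / 1.161 = 28.73
Round up: n = 29.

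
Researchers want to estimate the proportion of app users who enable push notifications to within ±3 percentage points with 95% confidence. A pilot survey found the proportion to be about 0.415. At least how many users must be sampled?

1037

For a proportion with margin E = 0.03 at 95% confidence, z = 1.960.
n = p̂(1−p̂)(z/E)² = 0.415 × 0.585 × (1.960/0.03)² = 1036.27
Round up: n = 1037.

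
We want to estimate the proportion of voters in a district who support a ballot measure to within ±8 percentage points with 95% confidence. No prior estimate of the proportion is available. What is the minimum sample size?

n = 151

For a proportion with margin E = 0.08 at 95% confidence, z = 1.960.
With no prior estimate, use p = 0.5, which maximizes p(1−p) at 0.25.
n = 0.25 × (z/E)² = 0.25 × (1.960/0.08)² = 150.06
Round up: n = 151.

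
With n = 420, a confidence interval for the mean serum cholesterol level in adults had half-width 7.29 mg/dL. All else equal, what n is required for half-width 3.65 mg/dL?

1676

Margin of error scales as 1/√n, so n₂ = n₁·(E₁/E₂)².
n₂ = 420 × (7.29/3.65)² = 420 × 3.989 = 1675.38
Round up: n₂ = 1676.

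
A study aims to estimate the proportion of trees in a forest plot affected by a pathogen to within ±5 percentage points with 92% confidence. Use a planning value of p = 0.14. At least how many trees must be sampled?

148

For a proportion with margin E = 0.05 at 92% confidence, z = 1.751.
n = p̂(1−p̂)(z/E)² = 0.14 × 0.86 × (1.751/0.05)² = 147.66
Round up: n = 148.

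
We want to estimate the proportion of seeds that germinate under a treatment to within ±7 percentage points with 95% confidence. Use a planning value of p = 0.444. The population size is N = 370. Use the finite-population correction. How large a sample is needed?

For a proportion with margin E = 0.07 at 95% confidence, z = 1.960.
n = p̂(1−p̂)(z/E)² = 0.444 × 0.556 × (1.960/0.07)² = 193.54 — call this n₀.
Finite-population correction with N = 370: n = n₀ / (1 + (n₀−1)/N) = 193.54 / 1.52 = 127.33
Round up: n = 128.

n = 128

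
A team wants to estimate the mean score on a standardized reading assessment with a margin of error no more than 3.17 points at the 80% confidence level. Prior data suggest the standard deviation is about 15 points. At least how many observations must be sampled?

For a mean, the margin of error is E = z·σ/√n, so n = (zσ/E)².
At 80% confidence, z = 1.282.
n = (1.282 × 15 / 3.17)² = 36.80
Round up: n = 37.

37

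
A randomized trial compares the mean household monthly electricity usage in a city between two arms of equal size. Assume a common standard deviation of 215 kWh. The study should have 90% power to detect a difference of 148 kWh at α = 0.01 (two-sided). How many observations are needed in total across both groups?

For two equal groups, n per group = 2·((z_{α/2} + z_β)·σ/δ)².
z_{α/2} = 2.576; z_β = 1.282 (power 90%).
n = 2 × (3.858 × 215 / 148)² = 2 × 31.41 = 62.82
Round up: n = 63 per group.
Total across both groups: 2 × 63 = 126.

126 total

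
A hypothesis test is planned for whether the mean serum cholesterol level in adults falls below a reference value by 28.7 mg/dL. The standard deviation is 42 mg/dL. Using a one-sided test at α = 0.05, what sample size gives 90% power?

19

For a one-sample z-test, n = ((z_α + z_β)·σ/δ)².
z_α = 1.645 (one-sided α = 0.05); z_β = 1.282 (power 90% → β = 0.1).
n = (2.927 × 42 / 28.7)² = 18.35
Round up: n = 19.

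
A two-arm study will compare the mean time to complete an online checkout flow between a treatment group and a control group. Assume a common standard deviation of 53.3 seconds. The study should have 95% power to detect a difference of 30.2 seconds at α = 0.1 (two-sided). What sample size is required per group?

68 per group

For two equal groups, n per group = 2·((z_{α/2} + z_β)·σ/δ)².
z_{α/2} = 1.645; z_β = 1.645 (power 95%).
n = 2 × (3.290 × 53.3 / 30.2)² = 2 × 33.72 = 67.44
Round up: n = 68 per group.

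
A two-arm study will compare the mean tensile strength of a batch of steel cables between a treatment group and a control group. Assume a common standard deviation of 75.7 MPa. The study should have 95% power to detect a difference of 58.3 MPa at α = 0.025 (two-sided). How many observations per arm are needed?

For two equal groups, n per group = 2·((z_{α/2} + z_β)·σ/δ)².
z_{α/2} = 2.241; z_β = 1.645 (power 95%).
n = 2 × (3.886 × 75.7 / 58.3)² = 2 × 25.46 = 50.92
Round up: n = 51 per group.

51 per group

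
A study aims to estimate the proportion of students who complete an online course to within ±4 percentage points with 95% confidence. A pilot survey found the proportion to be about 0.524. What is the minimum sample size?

For a proportion with margin E = 0.04 at 95% confidence, z = 1.960.
n = p̂(1−p̂)(z/E)² = 0.524 × 0.476 × (1.960/0.04)² = 598.87
Round up: n = 599.

n = 599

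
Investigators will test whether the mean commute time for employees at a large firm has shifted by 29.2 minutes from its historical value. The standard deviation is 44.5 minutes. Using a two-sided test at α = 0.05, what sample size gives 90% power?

For a one-sample z-test, n = ((z_{α/2} + z_β)·σ/δ)².
z_{α/2} = 1.960 (two-sided α = 0.05); z_β = 1.282 (power 90% → β = 0.1).
n = (3.242 × 44.5 / 29.2)² = 24.41
Round up: n = 25.

n = 25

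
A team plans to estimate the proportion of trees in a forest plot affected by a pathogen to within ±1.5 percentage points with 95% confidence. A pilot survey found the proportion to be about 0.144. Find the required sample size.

For a proportion with margin E = 0.015 at 95% confidence, z = 1.960.
n = p̂(1−p̂)(z/E)² = 0.144 × 0.856 × (1.960/0.015)² = 2104.58
Round up: n = 2105.

2105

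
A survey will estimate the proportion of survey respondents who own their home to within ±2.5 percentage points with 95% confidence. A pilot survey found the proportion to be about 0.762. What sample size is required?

1115

For a proportion with margin E = 0.025 at 95% confidence, z = 1.960.
n = p̂(1−p̂)(z/E)² = 0.762 × 0.238 × (1.960/0.025)² = 1114.72
Round up: n = 1115.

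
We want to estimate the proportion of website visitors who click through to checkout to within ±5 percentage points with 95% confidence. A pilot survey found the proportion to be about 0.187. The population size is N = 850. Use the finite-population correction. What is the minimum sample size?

184

For a proportion with margin E = 0.05 at 95% confidence, z = 1.960.
n = p̂(1−p̂)(z/E)² = 0.187 × 0.813 × (1.960/0.05)² = 233.62 — call this n₀.
Finite-population correction with N = 850: n = n₀ / (1 + (n₀−1)/N) = 233.62 / 1.274 = 183.38
Round up: n = 184.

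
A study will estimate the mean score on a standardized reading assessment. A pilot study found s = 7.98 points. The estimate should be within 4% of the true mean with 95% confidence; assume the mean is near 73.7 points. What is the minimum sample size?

For a mean, the margin of error is E = z·σ/√n, so n = (zσ/E)².
At 95% confidence, z = 1.960.
E = 4% of 73.7 = 2.948 points.
n = (1.960 × 7.98 / 2.948)² = 28.15
Round up: n = 29.

29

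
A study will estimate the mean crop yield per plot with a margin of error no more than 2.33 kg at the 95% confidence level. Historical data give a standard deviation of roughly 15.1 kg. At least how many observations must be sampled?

For a mean, the margin of error is E = z·σ/√n, so n = (zσ/E)².
At 95% confidence, z = 1.960.
n = (1.960 × 15.1 / 2.33)² = 161.34
Round up: n = 162.

162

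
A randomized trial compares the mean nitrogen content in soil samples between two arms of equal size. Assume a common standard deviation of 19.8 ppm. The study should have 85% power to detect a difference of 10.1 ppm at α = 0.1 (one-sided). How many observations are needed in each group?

For two equal groups, n per group = 2·((z_α + z_β)·σ/δ)².
z_α = 1.282; z_β = 1.036 (power 85%).
n = 2 × (2.318 × 19.8 / 10.1)² = 2 × 20.65 = 41.30
Round up: n = 42 per group.

42 per group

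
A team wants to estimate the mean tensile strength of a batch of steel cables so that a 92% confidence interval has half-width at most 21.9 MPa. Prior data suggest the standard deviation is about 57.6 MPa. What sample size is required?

22

For a mean, the margin of error is E = z·σ/√n, so n = (zσ/E)².
At 92% confidence, z = 1.751.
n = (1.751 × 57.6 / 21.9)² = 21.21
Round up: n = 22.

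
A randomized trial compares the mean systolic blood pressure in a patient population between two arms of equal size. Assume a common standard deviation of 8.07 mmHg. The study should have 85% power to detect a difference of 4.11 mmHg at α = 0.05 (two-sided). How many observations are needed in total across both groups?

For two equal groups, n per group = 2·((z_{α/2} + z_β)·σ/δ)².
z_{α/2} = 1.960; z_β = 1.036 (power 85%).
n = 2 × (2.996 × 8.07 / 4.11)² = 2 × 34.61 = 69.22
Round up: n = 70 per group.
Total across both groups: 2 × 70 = 140.

140 total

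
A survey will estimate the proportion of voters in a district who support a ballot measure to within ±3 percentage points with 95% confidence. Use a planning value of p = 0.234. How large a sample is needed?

For a proportion with margin E = 0.03 at 95% confidence, z = 1.960.
n = p̂(1−p̂)(z/E)² = 0.234 × 0.766 × (1.960/0.03)² = 765.09
Round up: n = 766.

n = 766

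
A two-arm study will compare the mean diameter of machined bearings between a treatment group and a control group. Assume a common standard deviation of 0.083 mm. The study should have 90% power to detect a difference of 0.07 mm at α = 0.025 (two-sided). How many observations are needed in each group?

For two equal groups, n per group = 2·((z_{α/2} + z_β)·σ/δ)².
z_{α/2} = 2.241; z_β = 1.282 (power 90%).
n = 2 × (3.523 × 0.083 / 0.07)² = 2 × 17.45 = 34.90
Round up: n = 35 per group.

35 per group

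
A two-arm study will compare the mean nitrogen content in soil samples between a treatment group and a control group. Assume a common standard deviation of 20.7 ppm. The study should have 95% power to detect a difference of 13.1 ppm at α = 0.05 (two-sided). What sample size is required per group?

65 per group

For two equal groups, n per group = 2·((z_{α/2} + z_β)·σ/δ)².
z_{α/2} = 1.960; z_β = 1.645 (power 95%).
n = 2 × (3.605 × 20.7 / 13.1)² = 2 × 32.45 = 64.90
Round up: n = 65 per group.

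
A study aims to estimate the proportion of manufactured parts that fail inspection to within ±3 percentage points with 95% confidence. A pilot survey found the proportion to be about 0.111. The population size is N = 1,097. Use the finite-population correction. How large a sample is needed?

n = 305

For a proportion with margin E = 0.03 at 95% confidence, z = 1.960.
n = p̂(1−p̂)(z/E)² = 0.111 × 0.889 × (1.960/0.03)² = 421.21 — call this n₀.
Finite-population correction with N = 1,097: n = n₀ / (1 + (n₀−1)/N) = 421.21 / 1.383 = 304.56
Round up: n = 305.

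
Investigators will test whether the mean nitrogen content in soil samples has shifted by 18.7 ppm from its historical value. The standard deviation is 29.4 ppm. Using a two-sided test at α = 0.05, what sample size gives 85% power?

For a one-sample z-test, n = ((z_{α/2} + z_β)·σ/δ)².
z_{α/2} = 1.960 (two-sided α = 0.05); z_β = 1.036 (power 85% → β = 0.15).
n = (2.996 × 29.4 / 18.7)² = 22.19
Round up: n = 23.

23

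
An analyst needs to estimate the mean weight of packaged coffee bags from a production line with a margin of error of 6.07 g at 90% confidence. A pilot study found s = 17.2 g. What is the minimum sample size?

For a mean, the margin of error is E = z·σ/√n, so n = (zσ/E)².
At 90% confidence, z = 1.645.
n = (1.645 × 17.2 / 6.07)² = 21.73
Round up: n = 22.

n = 22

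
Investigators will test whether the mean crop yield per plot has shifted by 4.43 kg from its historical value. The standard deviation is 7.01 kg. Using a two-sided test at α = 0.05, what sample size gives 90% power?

n = 27

For a one-sample z-test, n = ((z_{α/2} + z_β)·σ/δ)².
z_{α/2} = 1.960 (two-sided α = 0.05); z_β = 1.282 (power 90% → β = 0.1).
n = (3.242 × 7.01 / 4.43)² = 26.32
Round up: n = 27.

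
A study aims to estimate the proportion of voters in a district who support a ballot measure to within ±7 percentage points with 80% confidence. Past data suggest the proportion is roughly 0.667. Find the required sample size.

For a proportion with margin E = 0.07 at 80% confidence, z = 1.282.
n = p̂(1−p̂)(z/E)² = 0.667 × 0.333 × (1.282/0.07)² = 74.50
Round up: n = 75.

75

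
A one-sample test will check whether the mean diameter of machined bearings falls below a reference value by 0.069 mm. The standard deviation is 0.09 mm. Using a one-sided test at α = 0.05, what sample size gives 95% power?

For a one-sample z-test, n = ((z_α + z_β)·σ/δ)².
z_α = 1.645 (one-sided α = 0.05); z_β = 1.645 (power 95% → β = 0.05).
n = (3.290 × 0.09 / 0.069)² = 18.42
Round up: n = 19.

19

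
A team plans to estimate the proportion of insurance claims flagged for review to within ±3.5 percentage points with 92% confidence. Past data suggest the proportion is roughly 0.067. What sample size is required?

For a proportion with margin E = 0.035 at 92% confidence, z = 1.751.
n = p̂(1−p̂)(z/E)² = 0.067 × 0.933 × (1.751/0.035)² = 156.46
Round up: n = 157.

157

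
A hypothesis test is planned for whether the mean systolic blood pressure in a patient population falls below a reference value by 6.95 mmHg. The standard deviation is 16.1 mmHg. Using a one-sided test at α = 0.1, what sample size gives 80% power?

25

For a one-sample z-test, n = ((z_α + z_β)·σ/δ)².
z_α = 1.282 (one-sided α = 0.1); z_β = 0.842 (power 80% → β = 0.2).
n = (2.124 × 16.1 / 6.95)² = 24.21
Round up: n = 25.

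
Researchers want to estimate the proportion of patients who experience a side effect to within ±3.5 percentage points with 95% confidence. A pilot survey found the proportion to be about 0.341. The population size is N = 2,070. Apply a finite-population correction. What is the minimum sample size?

For a proportion with margin E = 0.035 at 95% confidence, z = 1.960.
n = p̂(1−p̂)(z/E)² = 0.341 × 0.659 × (1.960/0.035)² = 704.72 — call this n₀.
Finite-population correction with N = 2,070: n = n₀ / (1 + (n₀−1)/N) = 704.72 / 1.34 = 525.91
Round up: n = 526.

526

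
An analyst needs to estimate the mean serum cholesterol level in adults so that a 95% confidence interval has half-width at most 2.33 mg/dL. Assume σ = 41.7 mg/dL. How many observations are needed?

For a mean, the margin of error is E = z·σ/√n, so n = (zσ/E)².
At 95% confidence, z = 1.960.
n = (1.960 × 41.7 / 2.33)² = 1230.47
Round up: n = 1231.

1231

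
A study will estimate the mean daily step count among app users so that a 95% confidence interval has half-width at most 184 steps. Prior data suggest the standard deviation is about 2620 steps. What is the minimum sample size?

n = 779

For a mean, the margin of error is E = z·σ/√n, so n = (zσ/E)².
At 95% confidence, z = 1.960.
n = (1.960 × 2620 / 184)² = 778.90
Round up: n = 779.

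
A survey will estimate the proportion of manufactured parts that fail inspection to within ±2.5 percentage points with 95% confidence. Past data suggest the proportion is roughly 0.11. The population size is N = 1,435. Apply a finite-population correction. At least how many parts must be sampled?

n = 425

For a proportion with margin E = 0.025 at 95% confidence, z = 1.960.
n = p̂(1−p̂)(z/E)² = 0.11 × 0.89 × (1.960/0.025)² = 601.75 — call this n₀.
Finite-population correction with N = 1,435: n = n₀ / (1 + (n₀−1)/N) = 601.75 / 1.419 = 424.07
Round up: n = 425.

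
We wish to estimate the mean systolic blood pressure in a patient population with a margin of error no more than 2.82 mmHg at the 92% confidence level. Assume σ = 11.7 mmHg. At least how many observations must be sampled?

53

For a mean, the margin of error is E = z·σ/√n, so n = (zσ/E)².
At 92% confidence, z = 1.751.
n = (1.751 × 11.7 / 2.82)² = 52.78
Round up: n = 53.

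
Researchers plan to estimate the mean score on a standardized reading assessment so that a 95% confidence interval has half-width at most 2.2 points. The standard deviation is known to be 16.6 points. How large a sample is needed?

For a mean, the margin of error is E = z·σ/√n, so n = (zσ/E)².
At 95% confidence, z = 1.960.
n = (1.960 × 16.6 / 2.2)² = 218.72
Round up: n = 219.

219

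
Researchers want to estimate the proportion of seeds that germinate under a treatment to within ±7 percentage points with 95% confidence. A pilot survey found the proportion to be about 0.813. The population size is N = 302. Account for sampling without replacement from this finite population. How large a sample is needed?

For a proportion with margin E = 0.07 at 95% confidence, z = 1.960.
n = p̂(1−p̂)(z/E)² = 0.813 × 0.187 × (1.960/0.07)² = 119.19 — call this n₀.
Finite-population correction with N = 302: n = n₀ / (1 + (n₀−1)/N) = 119.19 / 1.391 = 85.69
Round up: n = 86.

86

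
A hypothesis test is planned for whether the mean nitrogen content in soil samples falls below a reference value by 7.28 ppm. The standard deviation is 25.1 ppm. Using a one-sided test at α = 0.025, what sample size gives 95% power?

n = 155

For a one-sample z-test, n = ((z_α + z_β)·σ/δ)².
z_α = 1.960 (one-sided α = 0.025); z_β = 1.645 (power 95% → β = 0.05).
n = (3.605 × 25.1 / 7.28)² = 154.49
Round up: n = 155.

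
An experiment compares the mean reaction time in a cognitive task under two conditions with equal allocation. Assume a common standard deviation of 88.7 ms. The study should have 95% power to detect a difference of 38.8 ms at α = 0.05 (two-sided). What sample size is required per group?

For two equal groups, n per group = 2·((z_{α/2} + z_β)·σ/δ)².
z_{α/2} = 1.960; z_β = 1.645 (power 95%).
n = 2 × (3.605 × 88.7 / 38.8)² = 2 × 67.92 = 135.84
Round up: n = 136 per group.

136 per group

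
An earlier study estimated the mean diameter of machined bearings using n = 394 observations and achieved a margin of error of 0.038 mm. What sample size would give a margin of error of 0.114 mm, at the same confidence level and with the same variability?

Margin of error scales as 1/√n, so n₂ = n₁·(E₁/E₂)².
n₂ = 394 × (0.038/0.114)² = 394 × 0.1111 = 43.77
Round up: n₂ = 44.

n = 44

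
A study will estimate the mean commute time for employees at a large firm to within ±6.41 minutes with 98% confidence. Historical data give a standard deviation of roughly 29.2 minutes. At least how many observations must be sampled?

For a mean, the margin of error is E = z·σ/√n, so n = (zσ/E)².
At 98% confidence, z = 2.326.
n = (2.326 × 29.2 / 6.41)² = 112.27
Round up: n = 113.

113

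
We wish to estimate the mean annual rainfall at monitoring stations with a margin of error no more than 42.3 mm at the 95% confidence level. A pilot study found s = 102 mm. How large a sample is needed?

For a mean, the margin of error is E = z·σ/√n, so n = (zσ/E)².
At 95% confidence, z = 1.960.
n = (1.960 × 102 / 42.3)² = 22.34
Round up: n = 23.

23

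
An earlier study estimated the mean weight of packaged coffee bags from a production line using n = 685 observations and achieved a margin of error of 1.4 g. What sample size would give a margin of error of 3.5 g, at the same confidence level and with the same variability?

110

Margin of error scales as 1/√n, so n₂ = n₁·(E₁/E₂)².
n₂ = 685 × (1.4/3.5)² = 685 × 0.16 = 109.60
Round up: n₂ = 110.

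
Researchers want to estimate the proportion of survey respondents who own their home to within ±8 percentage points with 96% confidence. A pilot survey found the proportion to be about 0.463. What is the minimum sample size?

164

For a proportion with margin E = 0.08 at 96% confidence, z = 2.054.
n = p̂(1−p̂)(z/E)² = 0.463 × 0.537 × (2.054/0.08)² = 163.90
Round up: n = 164.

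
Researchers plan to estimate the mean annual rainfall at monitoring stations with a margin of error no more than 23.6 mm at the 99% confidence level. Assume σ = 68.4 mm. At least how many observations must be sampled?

n = 56

For a mean, the margin of error is E = z·σ/√n, so n = (zσ/E)².
At 99% confidence, z = 2.576.
n = (2.576 × 68.4 / 23.6)² = 55.74
Round up: n = 56.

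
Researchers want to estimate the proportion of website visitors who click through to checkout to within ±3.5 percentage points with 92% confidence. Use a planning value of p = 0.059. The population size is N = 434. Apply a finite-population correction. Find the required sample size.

For a proportion with margin E = 0.035 at 92% confidence, z = 1.751.
n = p̂(1−p̂)(z/E)² = 0.059 × 0.941 × (1.751/0.035)² = 138.96 — call this n₀.
Finite-population correction with N = 434: n = n₀ / (1 + (n₀−1)/N) = 138.96 / 1.318 = 105.43
Round up: n = 106.

106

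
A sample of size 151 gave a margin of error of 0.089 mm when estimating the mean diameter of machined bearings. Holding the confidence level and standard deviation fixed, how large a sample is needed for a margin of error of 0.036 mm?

Margin of error scales as 1/√n, so n₂ = n₁·(E₁/E₂)².
n₂ = 151 × (0.089/0.036)² = 151 × 6.112 = 922.91
Round up: n₂ = 923.

923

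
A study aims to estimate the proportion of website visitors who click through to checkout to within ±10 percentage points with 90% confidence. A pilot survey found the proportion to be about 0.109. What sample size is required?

For a proportion with margin E = 0.1 at 90% confidence, z = 1.645.
n = p̂(1−p̂)(z/E)² = 0.109 × 0.891 × (1.645/0.1)² = 26.28
Round up: n = 27.

27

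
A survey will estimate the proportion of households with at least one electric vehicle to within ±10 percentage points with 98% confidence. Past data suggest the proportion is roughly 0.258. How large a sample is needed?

For a proportion with margin E = 0.1 at 98% confidence, z = 2.326.
n = p̂(1−p̂)(z/E)² = 0.258 × 0.742 × (2.326/0.1)² = 103.57
Round up: n = 104.

n = 104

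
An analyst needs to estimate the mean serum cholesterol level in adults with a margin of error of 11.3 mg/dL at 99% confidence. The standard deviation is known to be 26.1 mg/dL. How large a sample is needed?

n = 36

For a mean, the margin of error is E = z·σ/√n, so n = (zσ/E)².
At 99% confidence, z = 2.576.
n = (2.576 × 26.1 / 11.3)² = 35.40
Round up: n = 36.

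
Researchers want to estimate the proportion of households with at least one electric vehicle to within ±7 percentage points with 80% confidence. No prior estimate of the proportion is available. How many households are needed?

For a proportion with margin E = 0.07 at 80% confidence, z = 1.282.
With no prior estimate, use p = 0.5, which maximizes p(1−p) at 0.25.
n = 0.25 × (z/E)² = 0.25 × (1.282/0.07)² = 83.85
Round up: n = 84.

84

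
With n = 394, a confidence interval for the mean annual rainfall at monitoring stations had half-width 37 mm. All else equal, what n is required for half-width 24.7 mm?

Margin of error scales as 1/√n, so n₂ = n₁·(E₁/E₂)².
n₂ = 394 × (37/24.7)² = 394 × 2.244 = 884.14
Round up: n₂ = 885.

n = 885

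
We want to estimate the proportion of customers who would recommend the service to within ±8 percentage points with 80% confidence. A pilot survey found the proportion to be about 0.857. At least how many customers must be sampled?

For a proportion with margin E = 0.08 at 80% confidence, z = 1.282.
n = p̂(1−p̂)(z/E)² = 0.857 × 0.143 × (1.282/0.08)² = 31.47
Round up: n = 32.

32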